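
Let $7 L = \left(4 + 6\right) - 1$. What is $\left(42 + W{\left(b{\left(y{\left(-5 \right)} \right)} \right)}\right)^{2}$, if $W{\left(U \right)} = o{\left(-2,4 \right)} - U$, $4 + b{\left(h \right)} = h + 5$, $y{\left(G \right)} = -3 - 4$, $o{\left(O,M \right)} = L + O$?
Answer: $\frac{109561}{49} \approx 2235.9$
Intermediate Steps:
$L = \frac{9}{7}$ ($L = \frac{\left(4 + 6\right) - 1}{7} = \frac{10 - 1}{7} = \frac{1}{7} \cdot 9 = \frac{9}{7} \approx 1.2857$)
$o{\left(O,M \right)} = \frac{9}{7} + O$
$y{\left(G \right)} = -7$
$b{\left(h \right)} = 1 + h$ ($b{\left(h \right)} = -4 + \left(h + 5\right) = -4 + \left(5 + h\right) = 1 + h$)
$W{\left(U \right)} = - \frac{5}{7} - U$ ($W{\left(U \right)} = \left(\frac{9}{7} - 2\right) - U = - \frac{5}{7} - U$)
$\left(42 + W{\left(b{\left(y{\left(-5 \right)} \right)} \right)}\right)^{2} = \left(42 - - \frac{37}{7}\right)^{2} = \left(42 + \left(- \frac{5}{7} + 6\right)\right)^{2} = \left(42 + \frac{37}{7}\right)^{2} = \left(\frac{331}{7}\right)^{2} = \frac{109561}{49}$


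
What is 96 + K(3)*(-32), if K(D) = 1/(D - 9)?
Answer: 304/3 ≈ 101.33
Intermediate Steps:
K(D) = 1/(-9 + D)
96 + K(3)*(-32) = 96 - 32/(-9 + 3) = 96 - 32/(-6) = 96 - 1/6*(-32) = 96 + 16/3 = 304/3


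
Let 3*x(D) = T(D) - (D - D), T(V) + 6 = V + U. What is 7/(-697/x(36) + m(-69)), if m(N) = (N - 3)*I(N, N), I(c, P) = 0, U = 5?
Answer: -245/2091 ≈ -0.11717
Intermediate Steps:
m(N) = 0 (m(N) = (N - 3)*0 = (-3 + N)*0 = 0)
T(V) = -1 + V (T(V) = -6 + (V + 5) = -6 + (5 + V) = -1 + V)
x(D) = -⅓ + D/3 (x(D) = ((-1 + D) - (D - D))/3 = ((-1 + D) - 1*0)/3 = ((-1 + D) + 0)/3 = (-1 + D)/3 = -⅓ + D/3)
7/(-697/x(36) + m(-69)) = 7/(-697/(-⅓ + (⅓)*36) + 0) = 7/(-697/(-⅓ + 12) + 0) = 7/(-697/35/3 + 0) = 7/(-697*3/35 + 0) = 7/(-2091/35 + 0) = 7/(-2091/35) = -35/2091*7 = -245/2091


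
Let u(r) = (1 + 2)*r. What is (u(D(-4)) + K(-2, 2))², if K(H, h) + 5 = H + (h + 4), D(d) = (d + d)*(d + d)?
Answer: 36481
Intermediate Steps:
D(d) = 4*d² (D(d) = (2*d)*(2*d) = 4*d²)
u(r) = 3*r
K(H, h) = -1 + H + h (K(H, h) = -5 + (H + (h + 4)) = -5 + (H + (4 + h)) = -5 + (4 + H + h) = -1 + H + h)
(u(D(-4)) + K(-2, 2))² = (3*(4*(-4)²) + (-1 - 2 + 2))² = (3*(4*16) - 1)² = (3*64 - 1)² = (192 - 1)² = 191² = 36481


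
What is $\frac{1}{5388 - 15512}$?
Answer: $- \frac{1}{10124} \approx -9.8775 \cdot 10^{-5}$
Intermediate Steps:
$\frac{1}{5388 - 15512} = \frac{1}{-10124} = - \frac{1}{10124}$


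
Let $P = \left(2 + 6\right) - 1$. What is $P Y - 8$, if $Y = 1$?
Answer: $-1$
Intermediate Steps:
$P = 7$ ($P = 8 - 1 = 7$)
$P Y - 8 = 7 \cdot 1 - 8 = 7 - 8 = -1$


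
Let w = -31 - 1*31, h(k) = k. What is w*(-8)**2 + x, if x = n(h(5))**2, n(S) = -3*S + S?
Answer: -3868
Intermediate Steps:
w = -62 (w = -31 - 31 = -62)
n(S) = -2*S
x = 100 (x = (-2*5)**2 = (-10)**2 = 100)
w*(-8)**2 + x = -62*(-8)**2 + 100 = -62*64 + 100 = -3968 + 100 = -3868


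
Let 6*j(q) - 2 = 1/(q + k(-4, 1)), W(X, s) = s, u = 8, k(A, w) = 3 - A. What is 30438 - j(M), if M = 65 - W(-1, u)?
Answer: 3896021/128 ≈ 30438.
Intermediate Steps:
M = 57 (M = 65 - 1*8 = 65 - 8 = 57)
j(q) = ⅓ + 1/(6*(7 + q)) (j(q) = ⅓ + 1/(6*(q + (3 - 1*(-4)))) = ⅓ + 1/(6*(q + (3 + 4))) = ⅓ + 1/(6*(q + 7)) = ⅓ + 1/(6*(7 + q)))
30438 - j(M) = 30438 - (15 + 2*57)/(6*(7 + 57)) = 30438 - (15 + 114)/(6*64) = 30438 - 129/(6*64) = 30438 - 1*43/128 = 30438 - 43/128 = 3896021/128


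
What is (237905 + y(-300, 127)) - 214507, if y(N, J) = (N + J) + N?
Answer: 22925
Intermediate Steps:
y(N, J) = J + 2*N (y(N, J) = (J + N) + N = J + 2*N)
(237905 + y(-300, 127)) - 214507 = (237905 + (127 + 2*(-300))) - 214507 = (237905 + (127 - 600)) - 214507 = (237905 - 473) - 214507 = 237432 - 214507 = 22925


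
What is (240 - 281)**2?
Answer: 1681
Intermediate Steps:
(240 - 281)**2 = (-41)**2 = 1681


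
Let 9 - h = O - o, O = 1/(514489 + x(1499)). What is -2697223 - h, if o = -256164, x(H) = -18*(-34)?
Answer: -1257396567867/515101 ≈ -2.4411e+6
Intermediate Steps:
x(H) = 612
O = 1/515101 (O = 1/(514489 + 612) = 1/515101 ≈ 1.9414e-6)
h = -131945696656/515101 (h = 9 - (1/515101 - 1*(-256164)) = 9 - (1/515101 + 256164) = 9 - 1*131950332565/515101 = 9 - 131950332565/515101 = -131945696656/515101 ≈ -2.5616e+5)
-2697223 - h = -2697223 - 1*(-131945696656/515101) = -2697223 + 131945696656/515101 = -1257396567867/515101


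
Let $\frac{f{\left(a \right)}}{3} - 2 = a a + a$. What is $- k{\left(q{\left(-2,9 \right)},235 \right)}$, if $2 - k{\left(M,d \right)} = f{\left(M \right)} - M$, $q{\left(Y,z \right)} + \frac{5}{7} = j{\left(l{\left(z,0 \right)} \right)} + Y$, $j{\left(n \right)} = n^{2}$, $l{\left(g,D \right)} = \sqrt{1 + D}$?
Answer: $\frac{460}{49} \approx 9.3878$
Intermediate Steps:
$f{\left(a \right)} = 6 + 3 a + 3 a^{2}$ ($f{\left(a \right)} = 6 + 3 \left(a a + a\right) = 6 + 3 \left(a^{2} + a\right) = 6 + 3 \left(a + a^{2}\right) = 6 + \left(3 a + 3 a^{2}\right) = 6 + 3 a + 3 a^{2}$)
$q{\left(Y,z \right)} = \frac{2}{7} + Y$ ($q{\left(Y,z \right)} = - \frac{5}{7} + \left(\left(\sqrt{1 + 0}\right)^{2} + Y\right) = - \frac{5}{7} + \left(\left(\sqrt{1}\right)^{2} + Y\right) = - \frac{5}{7} + \left(1^{2} + Y\right) = - \frac{5}{7} + \left(1 + Y\right) = \frac{2}{7} + Y$)
$k{\left(M,d \right)} = -4 - 3 M^{2} - 2 M$ ($k{\left(M,d \right)} = 2 - \left(\left(6 + 3 M + 3 M^{2}\right) - M\right) = 2 - \left(6 + 2 M + 3 M^{2}\right) = -4 - 3 M^{2} - 2 M$)
$- k{\left(q{\left(-2,9 \right)},235 \right)} = - (-4 - 3 \left(\frac{2}{7} - 2\right)^{2} - 2 \left(\frac{2}{7} - 2\right)) = - (-4 - 3 \left(- \frac{12}{7}\right)^{2} - - \frac{24}{7}) = - (-4 - \frac{432}{49} + \frac{24}{7}) = \left(-1\right) \left(- \frac{460}{49}\right) = \frac{460}{49}$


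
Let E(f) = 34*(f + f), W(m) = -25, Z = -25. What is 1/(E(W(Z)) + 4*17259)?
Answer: 1/67336 ≈ 1.4851e-5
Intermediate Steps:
E(f) = 68*f (E(f) = 34*(2*f) = 68*f)
1/(E(W(Z)) + 4*17259) = 1/(68*(-25) + 4*17259) = 1/(-1700 + 69036) = 1/67336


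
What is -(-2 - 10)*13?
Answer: 156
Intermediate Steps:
-(-2 - 10)*13 = -1*(-12)*13 = 12*13 = 156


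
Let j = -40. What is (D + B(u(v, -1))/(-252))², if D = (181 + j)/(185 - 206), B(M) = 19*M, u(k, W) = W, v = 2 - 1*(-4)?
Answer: 57121/1296 ≈ 44.075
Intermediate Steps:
v = 6 (v = 2 + 4 = 6)
D = -47/7 (D = (181 - 40)/(185 - 206) = 141/(-21) = 141*(-1/21) = -47/7 ≈ -6.7143)
(D + B(u(v, -1))/(-252))² = (-47/7 + (19*(-1))/(-252))² = (-47/7 - 19*(-1/252))² = (-47/7 + 19/252)² = (-239/36)² = 57121/1296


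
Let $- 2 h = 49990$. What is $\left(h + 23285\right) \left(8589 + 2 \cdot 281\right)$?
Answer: $-15648210$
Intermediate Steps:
$h = -24995$ ($h = \left(- \frac{1}{2}\right) 49990 = -24995$)
$\left(h + 23285\right) \left(8589 + 2 \cdot 281\right) = \left(-24995 + 23285\right) \left(8589 + 2 \cdot 281\right) = - 1710 \left(8589 + 562\right) = \left(-1710\right) 9151 = -15648210$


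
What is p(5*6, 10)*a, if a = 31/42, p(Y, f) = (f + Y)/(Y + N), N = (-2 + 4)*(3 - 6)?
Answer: 155/126 ≈ 1.2302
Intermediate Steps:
N = -6 (N = 2*(-3) = -6)
p(Y, f) = (Y + f)/(-6 + Y) (p(Y, f) = (f + Y)/(Y - 6) = (Y + f)/(-6 + Y))
a = 31/42 (a = 31*(1/42) = 31/42 ≈ 0.73810)
p(5*6, 10)*a = ((5*6 + 10)/(-6 + 5*6))*(31/42) = ((30 + 10)/(-6 + 30))*(31/42) = (40/24)*(31/42) = ((1/24)*40)*(31/42) = (5/3)*(31/42) = 155/126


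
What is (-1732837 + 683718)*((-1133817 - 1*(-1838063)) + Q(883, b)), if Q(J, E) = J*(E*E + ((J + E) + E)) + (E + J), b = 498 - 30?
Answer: -205323043819954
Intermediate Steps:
b = 468
Q(J, E) = E + J + J*(J + E² + 2*E) (Q(J, E) = J*(E² + ((E + J) + E)) + (E + J) = J*(E² + (J + 2*E)) + (E + J) = J*(J + E² + 2*E) + (E + J) = E + J + J*(J + E² + 2*E))
(-1732837 + 683718)*((-1133817 - 1*(-1838063)) + Q(883, b)) = (-1732837 + 683718)*((-1133817 - 1*(-1838063)) + (468 + 883 + 883² + 883*468² + 2*468*883)) = -1049119*((-1133817 + 1838063) + (468 + 883 + 779689 + 883*219024 + 826488)) = -1049119*(704246 + (468 + 883 + 779689 + 193398192 + 826488)) = -1049119*(704246 + 195005720) = -1049119*195709966 = -205323043819954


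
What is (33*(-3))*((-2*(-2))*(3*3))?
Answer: -3564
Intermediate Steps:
(33*(-3))*((-2*(-2))*(3*3)) = -396*9 = -99*36 = -3564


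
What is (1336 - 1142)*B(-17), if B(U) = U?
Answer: -3298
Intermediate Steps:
(1336 - 1142)*B(-17) = (1336 - 1142)*(-17) = 194*(-17) = -3298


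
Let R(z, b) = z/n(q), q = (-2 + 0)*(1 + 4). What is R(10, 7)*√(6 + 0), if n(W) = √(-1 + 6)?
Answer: 2*√30 ≈ 10.954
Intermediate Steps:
q = -10 (q = -2*5 = -10)
n(W) = √5
R(z, b) = z*√5/5 (R(z, b) = z/(√5) = z*(√5/5) = z*√5/5)
R(10, 7)*√(6 + 0) = ((⅕)*10*√5)*√(6 + 0) = (2*√5)*√6 = 2*√30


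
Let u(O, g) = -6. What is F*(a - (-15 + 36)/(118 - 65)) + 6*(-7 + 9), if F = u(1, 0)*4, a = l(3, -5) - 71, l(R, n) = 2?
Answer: 88908/53 ≈ 1677.5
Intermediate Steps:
a = -69 (a = 2 - 71 = -69)
F = -24 (F = -6*4 = -24)
F*(a - (-15 + 36)/(118 - 65)) + 6*(-7 + 9) = -24*(-69 - (-15 + 36)/(118 - 65)) + 6*(-7 + 9) = -24*(-69 - 21/53) + 6*2 = -24*(-69 - 21/53) + 12 = -24*(-3678/53) + 12 = 88272/53 + 12 = 88908/53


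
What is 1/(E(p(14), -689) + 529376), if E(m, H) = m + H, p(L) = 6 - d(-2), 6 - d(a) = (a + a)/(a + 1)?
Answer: 1/528691 ≈ 1.8915e-6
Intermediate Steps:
d(a) = 6 - 2*a/(1 + a) (d(a) = 6 - (a + a)/(a + 1) = 6 - 2*a/(1 + a))
p(L) = 4 (p(L) = 6 - 2*(3 + 2*(-2))/(1 - 2) = 6 - 2*(3 - 4)/(-1) = 6 - 2*(-1)*(-1) = 6 - 1*2 = 6 - 2 = 4)
E(m, H) = H + m
1/(E(p(14), -689) + 529376) = 1/((-689 + 4) + 529376) = 1/(-685 + 529376) = 1/528691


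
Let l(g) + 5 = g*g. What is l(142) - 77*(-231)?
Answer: 37946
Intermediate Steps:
l(g) = -5 + g**2 (l(g) = -5 + g*g = -5 + g**2)
l(142) - 77*(-231) = (-5 + 142**2) - 77*(-231) = (-5 + 20164) - 1*(-17787) = 20159 + 17787 = 37946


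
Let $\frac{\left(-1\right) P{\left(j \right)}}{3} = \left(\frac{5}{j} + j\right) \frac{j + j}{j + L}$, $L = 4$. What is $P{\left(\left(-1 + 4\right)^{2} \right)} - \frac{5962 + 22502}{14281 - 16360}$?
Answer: $- \frac{234244}{9009} \approx -26.001$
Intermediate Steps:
$P{\left(j \right)} = - \frac{6 j \left(j + \frac{5}{j}\right)}{4 + j}$ ($P{\left(j \right)} = - 3 \left(\frac{5}{j} + j\right) \frac{j + j}{j + 4} = - 3 \left(j + \frac{5}{j}\right) \frac{2 j}{4 + j} = - 3 \frac{2 j \left(j + \frac{5}{j}\right)}{4 + j} = - \frac{6 j \left(j + \frac{5}{j}\right)}{4 + j}$)
$P{\left(\left(-1 + 4\right)^{2} \right)} - \frac{5962 + 22502}{14281 - 16360} = \frac{6 \left(-5 - \left(\left(-1 + 4\right)^{2}\right)^{2}\right)}{4 + \left(-1 + 4\right)^{2}} - \frac{5962 + 22502}{14281 - 16360} = \frac{6 \left(-5 - \left(3^{2}\right)^{2}\right)}{4 + 3^{2}} - \frac{28464}{-2079} = \frac{6 \left(-5 - 9^{2}\right)}{4 + 9} - 28464 \left(- \frac{1}{2079}\right) = \frac{6 \left(-5 - 81\right)}{13} - - \frac{9488}{693} = 6 \cdot \frac{1}{13} \left(-5 - 81\right) + \frac{9488}{693} = 6 \cdot \frac{1}{13} \left(-86\right) + \frac{9488}{693} = - \frac{516}{13} + \frac{9488}{693} = - \frac{234244}{9009}$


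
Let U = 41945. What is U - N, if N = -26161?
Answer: 68106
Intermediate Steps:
U - N = 41945 - 1*(-26161) = 41945 + 26161 = 68106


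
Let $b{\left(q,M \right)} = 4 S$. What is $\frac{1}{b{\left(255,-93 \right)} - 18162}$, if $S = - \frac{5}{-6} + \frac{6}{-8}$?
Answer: $- \frac{3}{54485} \approx -5.5061 \cdot 10^{-5}$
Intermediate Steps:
$S = \frac{1}{12}$ ($S = \left(-5\right) \left(- \frac{1}{6}\right) + 6 \left(- \frac{1}{8}\right) = \frac{5}{6} - \frac{3}{4} = \frac{1}{12} \approx 0.083333$)
$b{\left(q,M \right)} = \frac{1}{3}$ ($b{\left(q,M \right)} = 4 \cdot \frac{1}{12} = \frac{1}{3}$)
$\frac{1}{b{\left(255,-93 \right)} - 18162} = \frac{1}{\frac{1}{3} - 18162} = \frac{1}{- \frac{54485}{3}} = - \frac{3}{54485}$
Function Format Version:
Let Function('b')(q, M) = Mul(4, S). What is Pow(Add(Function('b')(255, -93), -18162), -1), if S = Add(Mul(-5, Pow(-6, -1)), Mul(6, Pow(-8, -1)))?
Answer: Rational(-3, 54485) ≈ -5.5061e-5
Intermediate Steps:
S = Rational(1, 12) (S = Add(Mul(-5, Rational(-1, 6)), Mul(6, Rational(-1, 8))) = Add(Rational(5, 6), Rational(-3, 4)) = Rational(1, 12) ≈ 0.083333)
Function('b')(q, M) = Rational(1, 3) (Function('b')(q, M) = Mul(4, Rational(1, 12)) = Rational(1, 3))
Pow(Add(Function('b')(255, -93), -18162), -1) = Pow(Add(Rational(1, 3), -18162), -1) = Pow(Rational(-54485, 3), -1) = Rational(-3, 54485)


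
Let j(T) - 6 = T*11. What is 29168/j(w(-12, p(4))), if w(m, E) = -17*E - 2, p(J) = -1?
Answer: 29168/171 ≈ 170.57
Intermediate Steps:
w(m, E) = -2 - 17*E
j(T) = 6 + 11*T (j(T) = 6 + T*11 = 6 + 11*T)
29168/j(w(-12, p(4))) = 29168/(6 + 11*(-2 - 17*(-1))) = 29168/(6 + 11*(-2 + 17)) = 29168/(6 + 11*15) = 29168/(6 + 165) = 29168/171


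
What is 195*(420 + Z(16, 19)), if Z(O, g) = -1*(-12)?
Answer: 84240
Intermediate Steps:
Z(O, g) = 12
195*(420 + Z(16, 19)) = 195*(420 + 12) = 195*432 = 84240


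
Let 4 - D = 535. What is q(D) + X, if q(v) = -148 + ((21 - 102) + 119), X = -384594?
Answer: -384704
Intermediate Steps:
D = -531 (D = 4 - 1*535 = 4 - 535 = -531)
q(v) = -110 (q(v) = -148 + (-81 + 119) = -148 + 38 = -110)
q(D) + X = -110 - 384594 = -384704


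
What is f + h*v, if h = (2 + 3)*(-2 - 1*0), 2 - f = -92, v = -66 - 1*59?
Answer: 1344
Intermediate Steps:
v = -125 (v = -66 - 59 = -125)
f = 94 (f = 2 - 1*(-92) = 2 + 92 = 94)
h = -10 (h = 5*(-2 + 0) = 5*(-2) = -10)
f + h*v = 94 - 10*(-125) = 94 + 1250 = 1344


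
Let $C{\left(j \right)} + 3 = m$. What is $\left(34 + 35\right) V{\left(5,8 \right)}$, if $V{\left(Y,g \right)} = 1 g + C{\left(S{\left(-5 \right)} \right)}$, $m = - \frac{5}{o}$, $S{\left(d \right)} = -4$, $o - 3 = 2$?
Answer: $276$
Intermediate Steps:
$o = 5$ ($o = 3 + 2 = 5$)
$m = -1$ ($m = - \frac{5}{5} = \left(-5\right) \frac{1}{5} = -1$)
$C{\left(j \right)} = -4$ ($C{\left(j \right)} = -3 - 1 = -4$)
$V{\left(Y,g \right)} = -4 + g$ ($V{\left(Y,g \right)} = 1 g - 4 = g - 4 = -4 + g$)
$\left(34 + 35\right) V{\left(5,8 \right)} = \left(34 + 35\right) \left(-4 + 8\right) = 69 \cdot 4 = 276$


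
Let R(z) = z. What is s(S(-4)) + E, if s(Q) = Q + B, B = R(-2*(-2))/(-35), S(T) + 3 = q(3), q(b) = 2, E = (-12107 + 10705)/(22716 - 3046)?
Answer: -2332/1967 ≈ -1.1856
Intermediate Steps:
E = -701/9835 (E = -1402/19670 = -1402*1/19670 = -701/9835 ≈ -0.071276)
S(T) = -1 (S(T) = -3 + 2 = -1)
B = -4/35 (B = -2*(-2)/(-35) = 4*(-1/35) = -4/35 ≈ -0.11429)
s(Q) = -4/35 + Q (s(Q) = Q - 4/35 = -4/35 + Q)
s(S(-4)) + E = (-4/35 - 1) - 701/9835 = -39/35 - 701/9835 = -2332/1967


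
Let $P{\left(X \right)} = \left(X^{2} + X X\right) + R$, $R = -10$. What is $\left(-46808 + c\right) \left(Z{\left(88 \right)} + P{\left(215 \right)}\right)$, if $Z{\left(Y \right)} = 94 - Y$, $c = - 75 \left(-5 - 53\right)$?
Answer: $-3925072268$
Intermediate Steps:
$P{\left(X \right)} = -10 + 2 X^{2}$ ($P{\left(X \right)} = \left(X^{2} + X X\right) - 10 = \left(X^{2} + X^{2}\right) - 10 = 2 X^{2} - 10 = -10 + 2 X^{2}$)
$c = 4350$ ($c = \left(-75\right) \left(-58\right) = 4350$)
$\left(-46808 + c\right) \left(Z{\left(88 \right)} + P{\left(215 \right)}\right) = \left(-46808 + 4350\right) \left(\left(94 - 88\right) - \left(10 - 2 \cdot 215^{2}\right)\right) = - 42458 \left(\left(94 - 88\right) + \left(-10 + 2 \cdot 46225\right)\right) = - 42458 \left(6 + \left(-10 + 92450\right)\right) = - 42458 \left(6 + 92440\right) = \left(-42458\right) 92446 = -3925072268$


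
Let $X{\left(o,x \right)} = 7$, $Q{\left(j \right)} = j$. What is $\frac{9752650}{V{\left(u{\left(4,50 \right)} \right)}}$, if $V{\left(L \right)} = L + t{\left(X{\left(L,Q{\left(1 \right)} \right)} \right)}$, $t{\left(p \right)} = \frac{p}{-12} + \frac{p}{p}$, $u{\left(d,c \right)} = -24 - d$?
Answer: $- \frac{117031800}{331} \approx -3.5357 \cdot 10^{5}$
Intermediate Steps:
$t{\left(p \right)} = 1 - \frac{p}{12}$ ($t{\left(p \right)} = p \left(- \frac{1}{12}\right) + 1 = - \frac{p}{12} + 1 = 1 - \frac{p}{12}$)
$V{\left(L \right)} = \frac{5}{12} + L$ ($V{\left(L \right)} = L + \left(1 - \frac{7}{12}\right) = L + \frac{5}{12} = \frac{5}{12} + L$)
$\frac{9752650}{V{\left(u{\left(4,50 \right)} \right)}} = \frac{9752650}{\frac{5}{12} - 28} = \frac{9752650}{- \frac{331}{12}} = 9752650 \left(- \frac{12}{331}\right) = - \frac{117031800}{331}$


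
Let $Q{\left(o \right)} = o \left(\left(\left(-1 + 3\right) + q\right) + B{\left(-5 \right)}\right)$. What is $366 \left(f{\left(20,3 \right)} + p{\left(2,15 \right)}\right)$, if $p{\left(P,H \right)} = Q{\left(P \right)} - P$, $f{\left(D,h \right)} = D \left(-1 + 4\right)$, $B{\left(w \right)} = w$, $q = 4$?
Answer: $21960$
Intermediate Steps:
$f{\left(D,h \right)} = 3 D$ ($f{\left(D,h \right)} = D 3 = 3 D$)
$Q{\left(o \right)} = o$ ($Q{\left(o \right)} = o \left(\left(\left(-1 + 3\right) + 4\right) - 5\right) = o \left(\left(2 + 4\right) - 5\right) = o \left(6 - 5\right) = o 1 = o$)
$p{\left(P,H \right)} = 0$ ($p{\left(P,H \right)} = P - P = 0$)
$366 \left(f{\left(20,3 \right)} + p{\left(2,15 \right)}\right) = 366 \left(3 \cdot 20 + 0\right) = 366 \left(60 + 0\right) = 366 \cdot 60 = 21960$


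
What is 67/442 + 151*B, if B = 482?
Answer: 32169711/442 ≈ 72782.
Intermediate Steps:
67/442 + 151*B = 67/442 + 151*482 = 67*(1/442) + 72782 = 67/442 + 72782 = 32169711/442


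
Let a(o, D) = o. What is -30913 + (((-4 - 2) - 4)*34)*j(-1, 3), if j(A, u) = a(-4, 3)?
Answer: -29553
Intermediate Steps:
j(A, u) = -4
-30913 + (((-4 - 2) - 4)*34)*j(-1, 3) = -30913 + (((-4 - 2) - 4)*34)*(-4) = -30913 + ((-6 - 4)*34)*(-4) = -30913 - 10*34*(-4) = -30913 - 340*(-4) = -30913 + 1360 = -29553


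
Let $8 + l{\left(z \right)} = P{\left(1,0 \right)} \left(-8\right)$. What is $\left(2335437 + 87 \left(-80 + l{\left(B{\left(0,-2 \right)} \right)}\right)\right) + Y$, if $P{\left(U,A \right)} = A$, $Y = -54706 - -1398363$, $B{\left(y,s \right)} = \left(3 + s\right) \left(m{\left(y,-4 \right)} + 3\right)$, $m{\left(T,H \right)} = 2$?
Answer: $3671438$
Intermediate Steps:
$B{\left(y,s \right)} = 15 + 5 s$ ($B{\left(y,s \right)} = \left(3 + s\right) \left(2 + 3\right) = \left(3 + s\right) 5 = 15 + 5 s$)
$Y = 1343657$ ($Y = -54706 + 1398363 = 1343657$)
$l{\left(z \right)} = -8$ ($l{\left(z \right)} = -8 + 0 \left(-8\right) = -8 + 0 = -8$)
$\left(2335437 + 87 \left(-80 + l{\left(B{\left(0,-2 \right)} \right)}\right)\right) + Y = \left(2335437 + 87 \left(-80 - 8\right)\right) + 1343657 = \left(2335437 + 87 \left(-88\right)\right) + 1343657 = \left(2335437 - 7656\right) + 1343657 = 2327781 + 1343657 = 3671438$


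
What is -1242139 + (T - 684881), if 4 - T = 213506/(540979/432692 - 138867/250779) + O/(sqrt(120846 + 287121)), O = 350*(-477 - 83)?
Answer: -56270173040174080/25193177559 + 28000*sqrt(407967)/58281 ≈ -2.2332e+6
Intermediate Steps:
O = -196000 (O = 350*(-560) = -196000)
T = -7722416020429900/25193177559 + 28000*sqrt(407967)/58281 (T = 4 - (213506/(540979/432692 - 138867/250779) - 196000/sqrt(120846 + 287121)) = 4 - (213506/(540979*(1/432692) - 138867*1/250779) - 196000*sqrt(407967)/407967) = 4 - (213506/(540979/432692 - 46289/83593) - 28000*sqrt(407967)/58281) = 4 - (213506/(25193177559/36170022356) - 28000*sqrt(407967)/58281) = 4 - (213506*(36170022356/25193177559) - 28000*sqrt(407967)/58281) = 4 - (7722516793140136/25193177559 - 28000*sqrt(407967)/58281) = 4 + (-7722516793140136/25193177559 + 28000*sqrt(407967)/58281) = -7722416020429900/25193177559 + 28000*sqrt(407967)/58281 ≈ -3.0622e+5)
-1242139 + (T - 684881) = -1242139 + ((-7722416020429900/25193177559 + 28000*sqrt(407967)/58281) - 684881) = -1242139 + (-24976744660215379/25193177559 + 28000*sqrt(407967)/58281) = -56270173040174080/25193177559 + 28000*sqrt(407967)/58281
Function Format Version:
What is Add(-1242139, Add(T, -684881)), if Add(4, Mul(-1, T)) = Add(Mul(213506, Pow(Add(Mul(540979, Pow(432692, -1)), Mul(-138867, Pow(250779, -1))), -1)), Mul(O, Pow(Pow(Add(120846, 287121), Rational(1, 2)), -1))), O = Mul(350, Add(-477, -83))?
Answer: Add(Rational(-56270173040174080, 25193177559), Mul(Rational(28000, 58281), Pow(407967, Rational(1, 2)))) ≈ -2.2332e+6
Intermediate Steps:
O = -196000 (O = Mul(350, -560) = -196000)
T = Add(Rational(-7722416020429900, 25193177559), Mul(Rational(28000, 58281), Pow(407967, Rational(1, 2)))) (T = Add(4, Mul(-1, Add(Mul(213506, Pow(Add(Mul(540979, Pow(432692, -1)), Mul(-138867, Pow(250779, -1))), -1)), Mul(-196000, Pow(Pow(Add(120846, 287121), Rational(1, 2)), -1))))) = Add(4, Mul(-1, Add(Mul(213506, Pow(Add(Mul(540979, Rational(1, 432692)), Mul(-138867, Rational(1, 250779))), -1)), Mul(-196000, Pow(Pow(407967, Rational(1, 2)), -1))))) = Add(4, Mul(-1, Add(Mul(213506, Pow(Add(Rational(540979, 432692), Rational(-46289, 83593)), -1)), Mul(-196000, Mul(Rational(1, 407967), Pow(407967, Rational(1, 2))))))) = Add(4, Mul(-1, Add(Mul(213506, Pow(Rational(25193177559, 36170022356), -1)), Mul(Rational(-28000, 58281), Pow(407967, Rational(1, 2)))))) = Add(4, Mul(-1, Add(Mul(213506, Rational(36170022356, 25193177559)), Mul(Rational(-28000, 58281), Pow(407967, Rational(1, 2)))))) = Add(4, Mul(-1, Add(Rational(7722516793140136, 25193177559), Mul(Rational(-28000, 58281), Pow(407967, Rational(1, 2)))))) = Add(4, Add(Rational(-7722516793140136, 25193177559), Mul(Rational(28000, 58281), Pow(407967, Rational(1, 2))))) = Add(Rational(-7722416020429900, 25193177559), Mul(Rational(28000, 58281), Pow(407967, Rational(1, 2)))) ≈ -3.0622e+5)
Add(-1242139, Add(T, -684881)) = Add(-1242139, Add(Add(Rational(-7722416020429900, 25193177559), Mul(Rational(28000, 58281), Pow(407967, Rational(1, 2)))), -684881)) = Add(-1242139, Add(Rational(-24976744660215379, 25193177559), Mul(Rational(28000, 58281), Pow(407967, Rational(1, 2))))) = Add(Rational(-56270173040174080, 25193177559), Mul(Rational(28000, 58281), Pow(407967, Rational(1, 2))))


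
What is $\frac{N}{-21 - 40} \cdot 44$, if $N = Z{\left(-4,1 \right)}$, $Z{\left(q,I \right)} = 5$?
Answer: $- \frac{220}{61} \approx -3.6066$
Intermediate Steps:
$N = 5$
$\frac{N}{-21 - 40} \cdot 44 = \frac{5}{-21 - 40} \cdot 44 = \frac{5}{-61} \cdot 44 = 5 \left(- \frac{1}{61}\right) 44 = \left(- \frac{5}{61}\right) 44 = - \frac{220}{61}$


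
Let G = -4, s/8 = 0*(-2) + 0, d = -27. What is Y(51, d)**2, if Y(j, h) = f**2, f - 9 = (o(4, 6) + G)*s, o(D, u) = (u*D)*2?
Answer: 6561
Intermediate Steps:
o(D, u) = 2*D*u (o(D, u) = (D*u)*2 = 2*D*u)
s = 0 (s = 8*(0*(-2) + 0) = 8*(0 + 0) = 8*0 = 0)
f = 9 (f = 9 + (2*4*6 - 4)*0 = 9 + (48 - 4)*0 = 9 + 44*0 = 9 + 0 = 9)
Y(j, h) = 81 (Y(j, h) = 9**2 = 81)
Y(51, d)**2 = 81**2 = 6561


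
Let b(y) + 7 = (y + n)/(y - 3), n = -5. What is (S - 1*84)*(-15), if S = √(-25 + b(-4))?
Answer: 1260 - 15*I*√1505/7 ≈ 1260.0 - 83.131*I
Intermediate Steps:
b(y) = -7 + (-5 + y)/(-3 + y) (b(y) = -7 + (y - 5)/(y - 3) = -7 + (-5 + y)/(-3 + y))
S = I*√1505/7 (S = √(-25 + 2*(8 - 3*(-4))/(-3 - 4)) = √(-25 + 2*(8 + 12)/(-7)) = √(-25 + 2*(-⅐)*20) = √(-25 - 40/7) = √(-215/7) = I*√1505/7 ≈ 5.542*I)
(S - 1*84)*(-15) = (I*√1505/7 - 1*84)*(-15) = (I*√1505/7 - 84)*(-15) = (-84 + I*√1505/7)*(-15) = 1260 - 15*I*√1505/7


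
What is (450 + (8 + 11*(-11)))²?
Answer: 113569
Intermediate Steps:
(450 + (8 + 11*(-11)))² = (450 + (8 - 121))² = (450 - 113)² = 337² = 113569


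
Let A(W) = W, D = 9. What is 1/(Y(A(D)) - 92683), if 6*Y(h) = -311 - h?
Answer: -3/278209 ≈ -1.0783e-5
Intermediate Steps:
Y(h) = -311/6 - h/6 (Y(h) = (-311 - h)/6 = -311/6 - h/6)
1/(Y(A(D)) - 92683) = 1/((-311/6 - ⅙*9) - 92683) = 1/((-311/6 - 3/2) - 92683) = 1/(-160/3 - 92683) = 1/(-278209/3) = -3/278209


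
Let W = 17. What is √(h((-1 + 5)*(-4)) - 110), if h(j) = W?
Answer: I*√93 ≈ 9.6436*I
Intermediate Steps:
h(j) = 17
√(h((-1 + 5)*(-4)) - 110) = √(17 - 110) = √(-93) = I*√93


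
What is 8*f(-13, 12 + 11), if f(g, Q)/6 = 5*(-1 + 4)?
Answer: 720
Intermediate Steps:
f(g, Q) = 90 (f(g, Q) = 6*(5*(-1 + 4)) = 6*(5*3) = 6*15 = 90)
8*f(-13, 12 + 11) = 8*90 = 720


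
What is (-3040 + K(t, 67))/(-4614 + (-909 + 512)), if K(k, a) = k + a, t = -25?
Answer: 2998/5011 ≈ 0.59828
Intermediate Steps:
K(k, a) = a + k
(-3040 + K(t, 67))/(-4614 + (-909 + 512)) = (-3040 + (67 - 25))/(-4614 + (-909 + 512)) = (-3040 + 42)/(-4614 - 397) = -2998/(-5011) = -2998*(-1/5011) = 2998/5011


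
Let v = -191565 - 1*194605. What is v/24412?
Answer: -193085/12206 ≈ -15.819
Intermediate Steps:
v = -386170 (v = -191565 - 194605 = -386170)
v/24412 = -386170/24412 = -386170*1/24412 = -193085/12206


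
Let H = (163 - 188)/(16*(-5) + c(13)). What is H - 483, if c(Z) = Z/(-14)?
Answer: -546889/1133 ≈ -482.69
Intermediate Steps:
c(Z) = -Z/14 (c(Z) = Z*(-1/14) = -Z/14)
H = 350/1133 (H = (163 - 188)/(16*(-5) - 1/14*13) = -25/(-80 - 13/14) = -25/(-1133/14) = -25*(-14/1133) = 350/1133 ≈ 0.30891)
H - 483 = 350/1133 - 483 = -546889/1133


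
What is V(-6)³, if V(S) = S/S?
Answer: 1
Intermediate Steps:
V(S) = 1
V(-6)³ = 1³ = 1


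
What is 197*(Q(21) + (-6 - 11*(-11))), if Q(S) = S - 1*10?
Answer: 24822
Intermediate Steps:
Q(S) = -10 + S (Q(S) = S - 10 = -10 + S)
197*(Q(21) + (-6 - 11*(-11))) = 197*((-10 + 21) + (-6 - 11*(-11))) = 197*(11 + (-6 + 121)) = 197*(11 + 115) = 197*126 = 24822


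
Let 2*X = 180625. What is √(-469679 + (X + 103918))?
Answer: I*√1101794/2 ≈ 524.83*I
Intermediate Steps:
X = 180625/2 (X = (½)*180625 = 180625/2 ≈ 90313.)
√(-469679 + (X + 103918)) = √(-469679 + (180625/2 + 103918)) = √(-469679 + 388461/2) = √(-550897/2) = I*√1101794/2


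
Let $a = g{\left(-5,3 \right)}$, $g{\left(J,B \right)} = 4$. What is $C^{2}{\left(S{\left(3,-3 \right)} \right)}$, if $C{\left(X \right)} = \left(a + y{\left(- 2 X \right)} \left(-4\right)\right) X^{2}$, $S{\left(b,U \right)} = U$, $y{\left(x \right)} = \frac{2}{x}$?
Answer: $576$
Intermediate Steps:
$a = 4$
$C{\left(X \right)} = X^{2} \left(4 + \frac{4}{X}\right)$ ($C{\left(X \right)} = \left(4 + \frac{2}{\left(-2\right) X} \left(-4\right)\right) X^{2} = \left(4 + 2 \left(- \frac{1}{2 X}\right) \left(-4\right)\right) X^{2} = \left(4 + - \frac{1}{X} \left(-4\right)\right) X^{2} = \left(4 + \frac{4}{X}\right) X^{2} = X^{2} \left(4 + \frac{4}{X}\right)$)
$C^{2}{\left(S{\left(3,-3 \right)} \right)} = \left(4 \left(-3\right) \left(1 - 3\right)\right)^{2} = \left(4 \left(-3\right) \left(-2\right)\right)^{2} = 24^{2} = 576$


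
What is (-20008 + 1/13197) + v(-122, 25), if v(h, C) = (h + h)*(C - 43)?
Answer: -206084351/13197 ≈ -15616.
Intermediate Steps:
v(h, C) = 2*h*(-43 + C) (v(h, C) = (2*h)*(-43 + C) = 2*h*(-43 + C))
(-20008 + 1/13197) + v(-122, 25) = (-20008 + 1/13197) + 2*(-122)*(-43 + 25) = (-20008 + 1/13197) + 2*(-122)*(-18) = -264045575/13197 + 4392 = -206084351/13197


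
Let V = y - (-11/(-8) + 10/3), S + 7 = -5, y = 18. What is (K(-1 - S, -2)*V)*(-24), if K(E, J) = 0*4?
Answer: 0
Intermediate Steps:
S = -12 (S = -7 - 5 = -12)
K(E, J) = 0
V = 319/24 (V = 18 - (-11/(-8) + 10/3) = 18 - (-11*(-1/8) + 10*(1/3)) = 18 - (11/8 + 10/3) = 18 - 1*113/24 = 18 - 113/24 = 319/24 ≈ 13.292)
(K(-1 - S, -2)*V)*(-24) = (0*(319/24))*(-24) = 0*(-24) = 0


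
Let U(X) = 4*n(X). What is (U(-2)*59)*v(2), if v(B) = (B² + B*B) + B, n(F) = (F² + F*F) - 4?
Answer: 9440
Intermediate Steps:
n(F) = -4 + 2*F² (n(F) = (F² + F²) - 4 = 2*F² - 4 = -4 + 2*F²)
U(X) = -16 + 8*X² (U(X) = 4*(-4 + 2*X²) = -16 + 8*X²)
v(B) = B + 2*B² (v(B) = (B² + B²) + B = 2*B² + B = B + 2*B²)
(U(-2)*59)*v(2) = ((-16 + 8*(-2)²)*59)*(2*(1 + 2*2)) = ((-16 + 8*4)*59)*(2*(1 + 4)) = ((-16 + 32)*59)*(2*5) = (16*59)*10 = 944*10 = 9440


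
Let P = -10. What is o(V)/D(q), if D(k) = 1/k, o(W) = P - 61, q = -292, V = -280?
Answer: 20732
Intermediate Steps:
o(W) = -71 (o(W) = -10 - 61 = -71)
o(V)/D(q) = -71/(1/(-292)) = -71/(-1/292) = -71*(-292) = 20732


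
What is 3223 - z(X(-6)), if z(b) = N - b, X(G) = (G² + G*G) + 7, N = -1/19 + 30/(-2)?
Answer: 63024/19 ≈ 3317.1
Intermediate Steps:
N = -286/19 (N = -1*1/19 + 30*(-½) = -1/19 - 15 = -286/19 ≈ -15.053)
X(G) = 7 + 2*G² (X(G) = (G² + G²) + 7 = 2*G² + 7 = 7 + 2*G²)
z(b) = -286/19 - b
3223 - z(X(-6)) = 3223 - (-286/19 - (7 + 2*(-6)²)) = 3223 - (-286/19 - (7 + 2*36)) = 3223 - (-286/19 - (7 + 72)) = 3223 - (-286/19 - 1*79) = 3223 - (-286/19 - 79) = 3223 - 1*(-1787/19) = 3223 + 1787/19 = 63024/19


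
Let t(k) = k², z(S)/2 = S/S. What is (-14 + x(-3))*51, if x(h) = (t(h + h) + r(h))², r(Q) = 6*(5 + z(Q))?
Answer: 309570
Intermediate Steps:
z(S) = 2 (z(S) = 2*(S/S) = 2*1 = 2)
r(Q) = 42 (r(Q) = 6*(5 + 2) = 6*7 = 42)
x(h) = (42 + 4*h²)² (x(h) = ((h + h)² + 42)² = ((2*h)² + 42)² = (4*h² + 42)² = (42 + 4*h²)²)
(-14 + x(-3))*51 = (-14 + 4*(21 + 2*(-3)²)²)*51 = (-14 + 4*(21 + 2*9)²)*51 = (-14 + 4*(21 + 18)²)*51 = (-14 + 4*39²)*51 = (-14 + 4*1521)*51 = (-14 + 6084)*51 = 6070*51 = 309570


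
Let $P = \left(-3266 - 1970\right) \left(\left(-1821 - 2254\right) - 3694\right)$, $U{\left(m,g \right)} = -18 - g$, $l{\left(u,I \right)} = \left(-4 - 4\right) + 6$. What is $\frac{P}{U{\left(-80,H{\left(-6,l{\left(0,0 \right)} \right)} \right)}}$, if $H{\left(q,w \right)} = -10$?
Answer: $- \frac{10169621}{2} \approx -5.0848 \cdot 10^{6}$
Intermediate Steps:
$l{\left(u,I \right)} = -2$ ($l{\left(u,I \right)} = -8 + 6 = -2$)
$P = 40678484$ ($P = - 5236 \left(-4075 - 3694\right) = \left(-5236\right) \left(-7769\right) = 40678484$)
$\frac{P}{U{\left(-80,H{\left(-6,l{\left(0,0 \right)} \right)} \right)}} = \frac{40678484}{-18 - -10} = \frac{40678484}{-18 + 10} = \frac{40678484}{-8} = 40678484 \left(- \frac{1}{8}\right) = - \frac{10169621}{2}$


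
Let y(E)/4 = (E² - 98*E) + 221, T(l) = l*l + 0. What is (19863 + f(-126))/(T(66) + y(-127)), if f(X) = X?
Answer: 459/2780 ≈ 0.16511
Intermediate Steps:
T(l) = l² (T(l) = l² + 0 = l²)
y(E) = 884 - 392*E + 4*E² (y(E) = 4*((E² - 98*E) + 221) = 4*(221 + E² - 98*E) = 884 - 392*E + 4*E²)
(19863 + f(-126))/(T(66) + y(-127)) = (19863 - 126)/(66² + (884 - 392*(-127) + 4*(-127)²)) = 19737/(4356 + (884 + 49784 + 4*16129)) = 19737/(4356 + (884 + 49784 + 64516)) = 19737/(4356 + 115184) = 19737/119540 = 19737*(1/119540) = 459/2780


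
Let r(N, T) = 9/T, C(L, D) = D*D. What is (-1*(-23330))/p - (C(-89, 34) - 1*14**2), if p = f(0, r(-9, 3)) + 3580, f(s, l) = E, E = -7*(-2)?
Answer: -1713455/1797 ≈ -953.51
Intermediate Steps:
C(L, D) = D**2
E = 14
f(s, l) = 14
p = 3594 (p = 14 + 3580 = 3594)
(-1*(-23330))/p - (C(-89, 34) - 1*14**2) = -1*(-23330)/3594 - (34**2 - 1*14**2) = 23330*(1/3594) - (1156 - 1*196) = 11665/1797 - (1156 - 196) = 11665/1797 - 1*960 = 11665/1797 - 960 = -1713455/1797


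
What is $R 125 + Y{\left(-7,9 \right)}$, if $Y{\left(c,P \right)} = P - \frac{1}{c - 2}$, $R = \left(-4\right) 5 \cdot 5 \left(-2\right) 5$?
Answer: $\frac{1125082}{9} \approx 1.2501 \cdot 10^{5}$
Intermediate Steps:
$R = 1000$ ($R = - 20 \left(\left(-10\right) 5\right) = \left(-20\right) \left(-50\right) = 1000$)
$Y{\left(c,P \right)} = P - \frac{1}{-2 + c}$
$R 125 + Y{\left(-7,9 \right)} = 1000 \cdot 125 + \frac{-1 - 18 + 9 \left(-7\right)}{-2 - 7} = 125000 + \frac{-1 - 18 - 63}{-9} = 125000 - - \frac{82}{9} = 125000 + \frac{82}{9} = \frac{1125082}{9}$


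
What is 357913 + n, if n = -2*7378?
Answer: 343157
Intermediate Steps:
n = -14756
357913 + n = 357913 - 14756 = 343157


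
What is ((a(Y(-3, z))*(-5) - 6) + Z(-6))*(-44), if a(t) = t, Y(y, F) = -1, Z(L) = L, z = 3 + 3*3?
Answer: 308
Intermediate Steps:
z = 12 (z = 3 + 9 = 12)
((a(Y(-3, z))*(-5) - 6) + Z(-6))*(-44) = ((-1*(-5) - 6) - 6)*(-44) = ((5 - 6) - 6)*(-44) = (-1 - 6)*(-44) = -7*(-44) = 308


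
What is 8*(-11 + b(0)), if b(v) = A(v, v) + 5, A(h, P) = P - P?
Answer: -48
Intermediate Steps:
A(h, P) = 0
b(v) = 5 (b(v) = 0 + 5 = 5)
8*(-11 + b(0)) = 8*(-11 + 5) = 8*(-6) = -48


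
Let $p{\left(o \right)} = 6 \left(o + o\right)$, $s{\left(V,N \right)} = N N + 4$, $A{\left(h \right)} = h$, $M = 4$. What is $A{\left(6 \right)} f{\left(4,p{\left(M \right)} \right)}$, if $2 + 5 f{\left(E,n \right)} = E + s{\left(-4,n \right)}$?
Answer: $2772$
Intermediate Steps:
$s{\left(V,N \right)} = 4 + N^{2}$ ($s{\left(V,N \right)} = N^{2} + 4 = 4 + N^{2}$)
$p{\left(o \right)} = 12 o$ ($p{\left(o \right)} = 6 \cdot 2 o = 12 o$)
$f{\left(E,n \right)} = \frac{2}{5} + \frac{E}{5} + \frac{n^{2}}{5}$ ($f{\left(E,n \right)} = - \frac{2}{5} + \frac{E + \left(4 + n^{2}\right)}{5} = - \frac{2}{5} + \frac{4 + E + n^{2}}{5} = - \frac{2}{5} + \left(\frac{4}{5} + \frac{E}{5} + \frac{n^{2}}{5}\right) = \frac{2}{5} + \frac{E}{5} + \frac{n^{2}}{5}$)
$A{\left(6 \right)} f{\left(4,p{\left(M \right)} \right)} = 6 \left(\frac{2}{5} + \frac{1}{5} \cdot 4 + \frac{\left(12 \cdot 4\right)^{2}}{5}\right) = 6 \left(\frac{2}{5} + \frac{4}{5} + \frac{48^{2}}{5}\right) = 6 \left(\frac{2}{5} + \frac{4}{5} + \frac{1}{5} \cdot 2304\right) = 6 \left(\frac{2}{5} + \frac{4}{5} + \frac{2304}{5}\right) = 6 \cdot 462 = 2772$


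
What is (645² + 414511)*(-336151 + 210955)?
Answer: -103979785056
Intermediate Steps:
(645² + 414511)*(-336151 + 210955) = (416025 + 414511)*(-125196) = 830536*(-125196) = -103979785056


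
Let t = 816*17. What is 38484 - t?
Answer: 24612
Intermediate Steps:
t = 13872
38484 - t = 38484 - 1*13872 = 38484 - 13872 = 24612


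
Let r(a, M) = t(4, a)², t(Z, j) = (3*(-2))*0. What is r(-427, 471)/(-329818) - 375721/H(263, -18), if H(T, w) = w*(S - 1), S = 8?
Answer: 375721/126 ≈ 2981.9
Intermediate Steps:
t(Z, j) = 0 (t(Z, j) = -6*0 = 0)
r(a, M) = 0 (r(a, M) = 0² = 0)
H(T, w) = 7*w (H(T, w) = w*(8 - 1) = w*7 = 7*w)
r(-427, 471)/(-329818) - 375721/H(263, -18) = 0/(-329818) - 375721/(7*(-18)) = 0*(-1/329818) - 375721/(-126) = 0 - 375721*(-1/126) = 0 + 375721/126 = 375721/126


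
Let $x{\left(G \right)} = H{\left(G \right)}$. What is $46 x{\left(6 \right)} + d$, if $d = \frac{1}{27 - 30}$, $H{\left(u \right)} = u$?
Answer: $\frac{827}{3} \approx 275.67$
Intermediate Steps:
$d = - \frac{1}{3}$ ($d = \frac{1}{-3} = - \frac{1}{3} \approx -0.33333$)
$x{\left(G \right)} = G$
$46 x{\left(6 \right)} + d = 46 \cdot 6 - \frac{1}{3} = 276 - \frac{1}{3} = \frac{827}{3}$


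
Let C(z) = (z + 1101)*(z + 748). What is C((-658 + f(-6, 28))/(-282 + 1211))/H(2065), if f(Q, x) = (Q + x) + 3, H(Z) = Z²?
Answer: 101381253252/525743001175 ≈ 0.19283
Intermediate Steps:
f(Q, x) = 3 + Q + x
C(z) = (748 + z)*(1101 + z) (C(z) = (1101 + z)*(748 + z) = (748 + z)*(1101 + z))
C((-658 + f(-6, 28))/(-282 + 1211))/H(2065) = (823548 + ((-658 + (3 - 6 + 28))/(-282 + 1211))² + 1849*((-658 + (3 - 6 + 28))/(-282 + 1211)))/(2065²) = (823548 + ((-658 + 25)/929)² + 1849*((-658 + 25)/929))/4264225 = (823548 + (-633*1/929)² + 1849*(-633*1/929))*(1/4264225) = (823548 + (-633/929)² + 1849*(-633/929))*(1/4264225) = (823548 + 400689/863041 - 1170417/929)*(1/4264225) = (709668772764/863041)*(1/4264225) = 101381253252/525743001175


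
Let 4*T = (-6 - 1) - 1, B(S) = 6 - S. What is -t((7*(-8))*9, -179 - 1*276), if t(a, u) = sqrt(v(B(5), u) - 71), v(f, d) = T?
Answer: -I*sqrt(73) ≈ -8.544*I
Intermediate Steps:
T = -2 (T = ((-6 - 1) - 1)/4 = (-7 - 1)/4 = (1/4)*(-8) = -2)
v(f, d) = -2
t(a, u) = I*sqrt(73) (t(a, u) = sqrt(-2 - 71) = sqrt(-73) = I*sqrt(73))
-t((7*(-8))*9, -179 - 1*276) = -I*sqrt(73)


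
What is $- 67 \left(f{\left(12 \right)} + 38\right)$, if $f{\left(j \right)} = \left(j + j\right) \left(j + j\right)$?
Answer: $-41138$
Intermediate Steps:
$f{\left(j \right)} = 4 j^{2}$ ($f{\left(j \right)} = 2 j 2 j = 4 j^{2}$)
$- 67 \left(f{\left(12 \right)} + 38\right) = - 67 \left(4 \cdot 12^{2} + 38\right) = - 67 \left(4 \cdot 144 + 38\right) = - 67 \left(576 + 38\right) = \left(-67\right) 614 = -41138$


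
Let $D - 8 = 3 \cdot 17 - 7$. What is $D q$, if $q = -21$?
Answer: $-1092$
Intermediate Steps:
$D = 52$ ($D = 8 + \left(3 \cdot 17 - 7\right) = 8 + \left(51 - 7\right) = 8 + 44 = 52$)
$D q = 52 \left(-21\right) = -1092$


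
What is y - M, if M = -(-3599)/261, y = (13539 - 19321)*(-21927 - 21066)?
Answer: 64880818687/261 ≈ 2.4859e+8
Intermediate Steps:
y = 248585526 (y = -5782*(-42993) = 248585526)
M = 3599/261 (M = -(-3599)/261 = -1*(-3599/261) = 3599/261 ≈ 13.789)
y - M = 248585526 - 1*3599/261 = 248585526 - 3599/261 = 64880818687/261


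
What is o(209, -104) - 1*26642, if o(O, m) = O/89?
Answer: -2370929/89 ≈ -26640.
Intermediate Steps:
o(O, m) = O/89 (o(O, m) = O*(1/89) = O/89)
o(209, -104) - 1*26642 = (1/89)*209 - 1*26642 = 209/89 - 26642 = -2370929/89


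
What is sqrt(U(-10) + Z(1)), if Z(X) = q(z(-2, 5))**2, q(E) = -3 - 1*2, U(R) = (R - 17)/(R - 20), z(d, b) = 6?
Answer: sqrt(2590)/10 ≈ 5.0892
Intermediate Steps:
U(R) = (-17 + R)/(-20 + R)
q(E) = -5 (q(E) = -3 - 2 = -5)
Z(X) = 25 (Z(X) = (-5)**2 = 25)
sqrt(U(-10) + Z(1)) = sqrt((-17 - 10)/(-20 - 10) + 25) = sqrt(-27/(-30) + 25) = sqrt(-1/30*(-27) + 25) = sqrt(9/10 + 25) = sqrt(259/10) = sqrt(2590)/10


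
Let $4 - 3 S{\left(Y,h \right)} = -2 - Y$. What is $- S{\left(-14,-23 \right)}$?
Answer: $\frac{8}{3} \approx 2.6667$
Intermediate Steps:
$S{\left(Y,h \right)} = 2 + \frac{Y}{3}$ ($S{\left(Y,h \right)} = \frac{4}{3} - \frac{-2 - Y}{3} = \frac{4}{3} + \left(\frac{2}{3} + \frac{Y}{3}\right) = 2 + \frac{Y}{3}$)
$- S{\left(-14,-23 \right)} = - (2 + \frac{1}{3} \left(-14\right)) = - (2 - \frac{14}{3}) = \left(-1\right) \left(- \frac{8}{3}\right) = \frac{8}{3}$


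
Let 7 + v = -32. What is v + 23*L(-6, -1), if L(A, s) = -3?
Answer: -108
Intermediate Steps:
v = -39 (v = -7 - 32 = -39)
v + 23*L(-6, -1) = -39 + 23*(-3) = -39 - 69 = -108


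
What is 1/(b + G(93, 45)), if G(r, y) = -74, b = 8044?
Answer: 1/7970 ≈ 0.00012547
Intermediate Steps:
1/(b + G(93, 45)) = 1/(8044 - 74) = 1/7970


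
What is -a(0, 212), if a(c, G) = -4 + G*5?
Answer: -1056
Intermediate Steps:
a(c, G) = -4 + 5*G
-a(0, 212) = -(-4 + 5*212) = -(-4 + 1060) = -1*1056 = -1056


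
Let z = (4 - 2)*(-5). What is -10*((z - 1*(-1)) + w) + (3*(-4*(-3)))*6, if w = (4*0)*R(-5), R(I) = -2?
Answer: 306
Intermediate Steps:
w = 0 (w = (4*0)*(-2) = 0*(-2) = 0)
z = -10 (z = 2*(-5) = -10)
-10*((z - 1*(-1)) + w) + (3*(-4*(-3)))*6 = -10*((-10 - 1*(-1)) + 0) + (3*(-4*(-3)))*6 = -10*((-10 + 1) + 0) + (3*12)*6 = -10*(-9 + 0) + 36*6 = -10*(-9) + 216 = 90 + 216 = 306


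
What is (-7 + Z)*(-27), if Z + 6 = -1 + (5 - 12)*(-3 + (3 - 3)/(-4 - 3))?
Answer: -189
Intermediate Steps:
Z = 14 (Z = -6 + (-1 + (5 - 12)*(-3 + (3 - 3)/(-4 - 3))) = -6 + (-1 - 7*(-3 + 0/(-7))) = -6 + (-1 - 7*(-3 + 0*(-⅐))) = -6 + (-1 - 7*(-3 + 0)) = -6 + (-1 - 7*(-3)) = -6 + (-1 + 21) = -6 + 20 = 14)
(-7 + Z)*(-27) = (-7 + 14)*(-27) = 7*(-27) = -189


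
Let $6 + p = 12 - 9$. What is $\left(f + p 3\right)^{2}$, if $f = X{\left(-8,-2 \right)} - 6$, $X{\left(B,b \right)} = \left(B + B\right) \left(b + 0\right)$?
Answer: $289$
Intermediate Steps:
$p = -3$ ($p = -6 + \left(12 - 9\right) = -6 + 3 = -3$)
$X{\left(B,b \right)} = 2 B b$
$f = 26$ ($f = 2 \left(-8\right) \left(-2\right) - 6 = 32 - 6 = 26$)
$\left(f + p 3\right)^{2} = \left(26 - 9\right)^{2} = 17^{2} = 289$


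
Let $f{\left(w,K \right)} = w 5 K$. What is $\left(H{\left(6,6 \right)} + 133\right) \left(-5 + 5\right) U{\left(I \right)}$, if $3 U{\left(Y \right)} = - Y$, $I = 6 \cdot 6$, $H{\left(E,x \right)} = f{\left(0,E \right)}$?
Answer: $0$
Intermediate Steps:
$f{\left(w,K \right)} = 5 K w$ ($f{\left(w,K \right)} = 5 w K = 5 K w$)
$H{\left(E,x \right)} = 0$ ($H{\left(E,x \right)} = 5 E 0 = 0$)
$I = 36$
$U{\left(Y \right)} = - \frac{Y}{3}$ ($U{\left(Y \right)} = \frac{\left(-1\right) Y}{3} = - \frac{Y}{3}$)
$\left(H{\left(6,6 \right)} + 133\right) \left(-5 + 5\right) U{\left(I \right)} = \left(0 + 133\right) \left(-5 + 5\right) \left(\left(- \frac{1}{3}\right) 36\right) = 133 \cdot 0 \left(-12\right) = 133 \cdot 0 = 0$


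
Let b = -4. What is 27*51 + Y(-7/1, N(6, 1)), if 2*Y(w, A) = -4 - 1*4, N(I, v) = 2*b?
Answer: 1373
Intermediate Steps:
N(I, v) = -8 (N(I, v) = 2*(-4) = -8)
Y(w, A) = -4 (Y(w, A) = (-4 - 1*4)/2 = (-4 - 4)/2 = (½)*(-8) = -4)
27*51 + Y(-7/1, N(6, 1)) = 27*51 - 4 = 1377 - 4 = 1373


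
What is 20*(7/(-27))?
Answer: -140/27 ≈ -5.1852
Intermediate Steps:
20*(7/(-27)) = 20*(7*(-1/27)) = 20*(-7/27) = -140/27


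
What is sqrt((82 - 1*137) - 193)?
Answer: 2*I*sqrt(62) ≈ 15.748*I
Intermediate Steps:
sqrt((82 - 1*137) - 193) = sqrt((82 - 137) - 193) = sqrt(-55 - 193) = sqrt(-248) = 2*I*sqrt(62)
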